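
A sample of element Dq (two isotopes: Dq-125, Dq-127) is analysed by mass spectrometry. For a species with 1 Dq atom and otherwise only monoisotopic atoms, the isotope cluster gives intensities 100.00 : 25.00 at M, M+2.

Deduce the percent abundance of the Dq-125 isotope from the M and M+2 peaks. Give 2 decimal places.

80.00%

If p is the fraction of Dq that is Dq-125, then I(M+2)/I(M) = [C(1,1)·p^0·(1−p)] / p^1 = 1·(1−p)/p = 25.00/100.00 = 0.2500
(1−p)/p = 0.2500/1 = 0.2500  ⇒  p = 1/(1 + 0.2500) = 0.8000
Dq-125: 80.00%, Dq-127: 20.00%.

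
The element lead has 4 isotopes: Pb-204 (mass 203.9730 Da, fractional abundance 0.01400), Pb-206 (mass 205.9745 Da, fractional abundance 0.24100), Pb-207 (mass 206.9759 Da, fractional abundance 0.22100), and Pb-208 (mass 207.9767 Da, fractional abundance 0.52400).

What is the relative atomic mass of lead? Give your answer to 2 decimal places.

207.22 Da

Weight each isotope mass by its fractional abundance: 0.01400 × 203.9730 + 0.24100 × 205.9745 + 0.22100 × 206.9759 + 0.52400 × 207.9767
= 2.85562 + 49.63985 + 45.74167 + 108.97979 = 207.21693 Da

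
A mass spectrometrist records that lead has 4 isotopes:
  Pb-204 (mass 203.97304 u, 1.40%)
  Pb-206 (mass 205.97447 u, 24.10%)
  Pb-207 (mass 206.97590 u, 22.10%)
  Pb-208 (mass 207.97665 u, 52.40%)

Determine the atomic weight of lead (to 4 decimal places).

207.2169 u

Ar = Σ fᵢ·mᵢ = 0.0140 × 203.97304 + 0.2410 × 205.97447 + 0.2210 × 206.97590 + 0.5240 × 207.97665
= 2.855623 + 49.639847 + 45.741674 + 108.979765 = 207.216909 u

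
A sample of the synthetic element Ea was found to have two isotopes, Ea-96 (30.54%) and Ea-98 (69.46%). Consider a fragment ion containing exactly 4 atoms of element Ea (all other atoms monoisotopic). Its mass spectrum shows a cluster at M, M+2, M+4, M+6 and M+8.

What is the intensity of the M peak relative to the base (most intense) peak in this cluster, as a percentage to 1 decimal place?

2.1%

(0.3054 + 0.6946)^4 gives M 0.0087, M+2 0.0791, M+4 0.2700, M+6 0.4094, M+8 0.2328; the largest is M+6.
P(M+6) = C(4,3) × 0.3054^1 × 0.6946^3 = 4 × 0.3054 × 0.33512308 = 0.409386 (base)
P(M) = C(4,0) × 0.3054^4 × 0.6946^0 = 1 × 0.00869914 × 1.0000 = 0.008699
Relative intensity = 0.008699 / 0.409386 × 100 = 2.1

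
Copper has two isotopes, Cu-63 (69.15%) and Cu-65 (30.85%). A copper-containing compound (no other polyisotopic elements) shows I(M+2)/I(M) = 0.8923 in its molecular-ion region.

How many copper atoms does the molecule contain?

2

For n independent Cu atoms, I(M+2)/I(M) = n · (abundance Cu-65) / (abundance Cu-63) = n · 0.3085/0.6915.
n = 0.8923 × 0.6915/0.3085 = 2.00 ≈ 2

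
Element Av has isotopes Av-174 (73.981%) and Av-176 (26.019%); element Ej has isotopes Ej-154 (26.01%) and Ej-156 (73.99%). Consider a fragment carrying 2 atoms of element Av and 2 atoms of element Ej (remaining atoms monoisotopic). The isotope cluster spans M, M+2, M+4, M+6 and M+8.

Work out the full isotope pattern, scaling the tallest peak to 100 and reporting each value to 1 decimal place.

Element Av pattern (n=2): 0.54731884 : 0.38498233 : 0.06769884
Element Ej pattern (n=2): 0.06765201 : 0.38489598 : 0.54745201
Convolve the two distributions (both contribute in 2-u steps):
  M: 0.54731884×0.06765201 = 0.037027
  M+2: 0.54731884×0.38489598 + 0.38498233×0.06765201 = 0.236706
  M+4: 0.54731884×0.54745201 + 0.38498233×0.38489598 + 0.06769884×0.06765201 = 0.452389
  M+6: 0.38498233×0.54745201 + 0.06769884×0.38489598 = 0.236816
  M+8: 0.06769884×0.54745201 = 0.037062
Scale to base peak (0.452389) = 100: 8.2 : 52.3 : 100.0 : 52.3 : 8.2

8.2 : 52.3 : 100.0 : 52.3 : 8.2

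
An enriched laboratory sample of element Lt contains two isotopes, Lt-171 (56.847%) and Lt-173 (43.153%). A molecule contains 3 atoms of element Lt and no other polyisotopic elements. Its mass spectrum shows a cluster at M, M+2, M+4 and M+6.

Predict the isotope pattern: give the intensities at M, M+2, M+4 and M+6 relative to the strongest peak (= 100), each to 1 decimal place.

43.9 : 100.0 : 75.9 : 19.2

The 3 Lt atoms are independent, so intensities follow the terms of (0.56847 + 0.43153)^3.
P(M) = 0.56847^3 = 0.183706
P(M+2) = 3 × 0.56847^2 × 0.43153^1 = 0.418357
P(M+4) = 3 × 0.56847^1 × 0.43153^2 = 0.317578
P(M+6) = 0.43153^3 = 0.080359
The M+2 peak is largest (0.418357); scaling to 100 gives 43.9 : 100.0 : 75.9 : 19.2.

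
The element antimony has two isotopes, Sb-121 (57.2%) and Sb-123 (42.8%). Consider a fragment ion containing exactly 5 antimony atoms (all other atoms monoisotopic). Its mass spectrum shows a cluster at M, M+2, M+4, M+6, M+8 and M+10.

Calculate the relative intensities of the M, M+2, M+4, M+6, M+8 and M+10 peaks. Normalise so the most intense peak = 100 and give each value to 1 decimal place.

17.9 : 66.8 : 100.0 : 74.8 : 28.0 : 4.2

The 5 Sb atoms are independent, so intensities follow the terms of (0.572 + 0.428)^5.
P(M) = 0.572^5 = 0.061232
P(M+2) = 5 × 0.572^4 × 0.428^1 = 0.229086
P(M+4) = 10 × 0.572^3 × 0.428^2 = 0.342827
P(M+6) = 10 × 0.572^2 × 0.428^3 = 0.256521
P(M+8) = 5 × 0.572^1 × 0.428^4 = 0.095971
P(M+10) = 0.428^5 = 0.014362
The M+4 peak is largest (0.342827); scaling to 100 gives 17.9 : 66.8 : 100.0 : 74.8 : 28.0 : 4.2.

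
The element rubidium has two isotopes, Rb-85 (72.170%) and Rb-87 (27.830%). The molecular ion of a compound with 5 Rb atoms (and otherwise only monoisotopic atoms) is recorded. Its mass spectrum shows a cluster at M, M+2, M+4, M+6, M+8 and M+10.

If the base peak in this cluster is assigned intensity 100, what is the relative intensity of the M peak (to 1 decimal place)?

51.9

Binomial terms of (0.72170 + 0.27830)^5: M 0.1958, M+2 0.3775, M+4 0.2911, M+6 0.1123, M+8 0.0216, M+10 0.0017 → M+2 is the base peak.
P(M+2) = C(5,1) × 0.72170^4 × 0.27830^1 = 5 × 0.27128565 × 0.2783 = 0.377494 (base)
P(M) = C(5,0) × 0.72170^5 × 0.27830^0 = 1 × 0.19578685 × 1.0000 = 0.195787
Relative intensity = 0.195787 / 0.377494 × 100 = 51.9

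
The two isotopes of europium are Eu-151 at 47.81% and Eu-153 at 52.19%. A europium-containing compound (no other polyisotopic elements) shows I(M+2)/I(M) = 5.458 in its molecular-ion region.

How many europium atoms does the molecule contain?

5

The M+2/M ratio from n Eu atoms is n · q/p = n · 0.5219/0.4781.
n = 5.458 × 0.4781/0.5219 = 5.00 ≈ 5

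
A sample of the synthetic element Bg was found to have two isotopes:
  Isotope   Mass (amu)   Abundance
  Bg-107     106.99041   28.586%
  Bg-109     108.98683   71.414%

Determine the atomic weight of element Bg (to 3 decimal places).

The abundance-weighted mean is 0.28586 × 106.99041 + 0.71414 × 108.98683
= 30.584279 + 77.831855 = 108.416134 amu

108.416 amu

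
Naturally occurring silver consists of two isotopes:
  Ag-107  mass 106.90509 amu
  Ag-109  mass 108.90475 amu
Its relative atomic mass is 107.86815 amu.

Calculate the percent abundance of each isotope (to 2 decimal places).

With x = fraction of Ag-107 (so Ag-109 is 1 − x):
106.90509·x + 108.90475·(1 − x) = 107.86815
(106.90509 − 108.90475)·x = 107.86815 − 108.90475
x = -1.03660 / -1.99966 = 0.51839 → 51.84% Ag-107, 48.16% Ag-109.

Ag-107: 51.84%, Ag-109: 48.16%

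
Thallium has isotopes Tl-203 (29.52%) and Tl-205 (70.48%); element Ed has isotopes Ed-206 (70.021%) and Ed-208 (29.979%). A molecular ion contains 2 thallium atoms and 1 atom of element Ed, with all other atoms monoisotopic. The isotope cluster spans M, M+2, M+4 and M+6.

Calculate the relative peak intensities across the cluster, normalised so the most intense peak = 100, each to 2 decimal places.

Thallium pattern (n=2): 0.08714304 : 0.41611392 : 0.49674304
Element Ed pattern (n=1): 0.70021 : 0.29979
Convolve the two distributions (both contribute in 2-u steps):
  M: 0.08714304×0.70021 = 0.061018
  M+2: 0.08714304×0.29979 + 0.41611392×0.70021 = 0.317492
  M+4: 0.41611392×0.29979 + 0.49674304×0.70021 = 0.472571
  M+6: 0.49674304×0.29979 = 0.148919
Scale to base peak (0.472571) = 100: 12.91 : 67.18 : 100.00 : 31.51

12.91 : 67.18 : 100.00 : 31.51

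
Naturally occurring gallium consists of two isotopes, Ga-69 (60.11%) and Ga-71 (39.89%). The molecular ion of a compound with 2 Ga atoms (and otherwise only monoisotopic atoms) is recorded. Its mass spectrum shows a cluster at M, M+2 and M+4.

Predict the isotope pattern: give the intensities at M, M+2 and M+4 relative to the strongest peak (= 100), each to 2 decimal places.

75.34 : 100.00 : 33.18

Each Ga atom is independently Ga-69 (p = 0.6011) or Ga-71 (q = 0.3989); the cluster is the binomial expansion (p + q)^2.
P(M) = 0.6011^2 = 0.361321
P(M+2) = 2 × 0.6011^1 × 0.3989^1 = 0.479558
P(M+4) = 0.3989^2 = 0.159121
The M+2 peak is largest (0.479558); scaling to 100 gives 75.34 : 100.00 : 33.18.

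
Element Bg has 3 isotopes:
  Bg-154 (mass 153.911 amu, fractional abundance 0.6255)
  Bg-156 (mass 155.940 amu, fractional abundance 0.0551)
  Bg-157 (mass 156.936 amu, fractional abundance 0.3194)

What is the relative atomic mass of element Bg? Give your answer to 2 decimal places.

154.99 amu

The abundance-weighted mean is 0.6255 × 153.911 + 0.0551 × 155.940 + 0.3194 × 156.936
= 96.2713 + 8.5923 + 50.1254 = 154.9890 amu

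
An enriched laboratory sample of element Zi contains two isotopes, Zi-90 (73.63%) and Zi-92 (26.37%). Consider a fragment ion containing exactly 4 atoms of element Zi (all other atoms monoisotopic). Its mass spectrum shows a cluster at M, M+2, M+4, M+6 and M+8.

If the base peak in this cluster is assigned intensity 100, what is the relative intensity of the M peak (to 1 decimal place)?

Binomial terms of (0.7363 + 0.2637)^4: M 0.2939, M+2 0.4211, M+4 0.2262, M+6 0.0540, M+8 0.0048 → M+2 is the base peak.
P(M+2) = C(4,1) × 0.7363^3 × 0.2637^1 = 4 × 0.39917598 × 0.2637 = 0.421051 (base)
P(M) = C(4,0) × 0.7363^4 × 0.2637^0 = 1 × 0.29391327 × 1.0000 = 0.293913
Relative intensity = 0.293913 / 0.421051 × 100 = 69.8

69.8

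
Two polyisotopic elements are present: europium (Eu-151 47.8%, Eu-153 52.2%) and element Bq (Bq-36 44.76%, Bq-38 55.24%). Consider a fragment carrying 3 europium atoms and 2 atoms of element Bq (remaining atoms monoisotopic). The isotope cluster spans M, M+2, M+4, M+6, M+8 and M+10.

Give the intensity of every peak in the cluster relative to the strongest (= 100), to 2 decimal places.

6.61 : 37.98 : 87.20 : 100.00 : 57.29 : 13.12

Europium pattern (n=3): 0.10921535 : 0.35780594 : 0.39074206 : 0.14223665
Element Bq pattern (n=2): 0.20034576 : 0.49450848 : 0.30514576
Convolve the two distributions (both contribute in 2-u steps):
  M: 0.10921535×0.20034576 = 0.021881
  M+2: 0.10921535×0.49450848 + 0.35780594×0.20034576 = 0.125693
  M+4: 0.10921535×0.30514576 + 0.35780594×0.49450848 + 0.39074206×0.20034576 = 0.288548
  M+6: 0.35780594×0.30514576 + 0.39074206×0.49450848 + 0.14223665×0.20034576 = 0.330905
  M+8: 0.39074206×0.30514576 + 0.14223665×0.49450848 = 0.189571
  M+10: 0.14223665×0.30514576 = 0.043403
Scale to base peak (0.330905) = 100: 6.61 : 37.98 : 87.20 : 100.00 : 57.29 : 13.12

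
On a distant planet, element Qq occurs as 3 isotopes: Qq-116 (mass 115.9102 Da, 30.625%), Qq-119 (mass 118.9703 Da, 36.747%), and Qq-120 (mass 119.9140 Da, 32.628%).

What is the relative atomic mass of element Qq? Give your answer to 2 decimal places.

Weight each isotope mass by its fractional abundance: 0.30625 × 115.9102 + 0.36747 × 118.9703 + 0.32628 × 119.9140
= 35.49750 + 43.71802 + 39.12554 = 118.34106 Da

118.34 Da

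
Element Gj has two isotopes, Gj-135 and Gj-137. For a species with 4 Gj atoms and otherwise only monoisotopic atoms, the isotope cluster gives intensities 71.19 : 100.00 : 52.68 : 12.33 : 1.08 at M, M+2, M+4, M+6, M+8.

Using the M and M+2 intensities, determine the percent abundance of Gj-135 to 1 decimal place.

Write p for the Gj-135 fraction. I(M+2)/I(M) = [C(4,1)·p^3·(1−p)] / p^4 = 4·(1−p)/p = 100.00/71.19 = 1.4047
(1−p)/p = 1.4047/4 = 0.3512  ⇒  p = 1/(1 + 0.3512) = 0.7401
Gj-135: 74.0%, Gj-137: 26.0%.

74.0%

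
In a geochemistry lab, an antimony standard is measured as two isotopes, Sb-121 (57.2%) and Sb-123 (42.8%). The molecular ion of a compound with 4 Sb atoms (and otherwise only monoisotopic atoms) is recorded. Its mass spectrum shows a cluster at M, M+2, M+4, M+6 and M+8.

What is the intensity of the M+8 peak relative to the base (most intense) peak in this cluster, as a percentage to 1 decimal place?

Binomial terms of (0.572 + 0.428)^4: M 0.1070, M+2 0.3204, M+4 0.3596, M+6 0.1794, M+8 0.0336 → M+4 is the base peak.
P(M+4) = C(4,2) × 0.572^2 × 0.428^2 = 6 × 0.327184 × 0.183184 = 0.359609 (base)
P(M+8) = C(4,4) × 0.572^0 × 0.428^4 = 1 × 1.0000 × 0.03355638 = 0.033556
Relative intensity = 0.033556 / 0.359609 × 100 = 9.3

9.3%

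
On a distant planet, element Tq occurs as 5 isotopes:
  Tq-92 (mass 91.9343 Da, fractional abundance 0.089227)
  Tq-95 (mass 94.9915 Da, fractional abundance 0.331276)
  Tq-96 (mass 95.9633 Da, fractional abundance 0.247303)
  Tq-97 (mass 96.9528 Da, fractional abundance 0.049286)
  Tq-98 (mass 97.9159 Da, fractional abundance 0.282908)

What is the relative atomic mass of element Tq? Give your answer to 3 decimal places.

95.883 Da

Weight each isotope mass by its fractional abundance: 0.089227 × 91.9343 + 0.331276 × 94.9915 + 0.247303 × 95.9633 + 0.049286 × 96.9528 + 0.282908 × 97.9159
= 8.20302 + 31.46840 + 23.73201 + 4.77842 + 27.70119 = 95.88304 Da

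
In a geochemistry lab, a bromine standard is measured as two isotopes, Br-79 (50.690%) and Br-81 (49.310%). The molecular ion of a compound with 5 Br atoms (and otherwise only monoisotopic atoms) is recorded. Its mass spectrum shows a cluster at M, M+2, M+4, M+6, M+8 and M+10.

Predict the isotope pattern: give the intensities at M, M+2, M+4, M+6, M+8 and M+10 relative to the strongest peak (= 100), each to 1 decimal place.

Each Br atom is independently Br-79 (p = 0.50690) or Br-81 (q = 0.49310); the cluster is the binomial expansion (p + q)^5.
P(M) = 0.50690^5 = 0.033467
P(M+2) = 5 × 0.50690^4 × 0.49310^1 = 0.162777
P(M+4) = 10 × 0.50690^3 × 0.49310^2 = 0.316692
P(M+6) = 10 × 0.50690^2 × 0.49310^3 = 0.308070
P(M+8) = 5 × 0.50690^1 × 0.49310^4 = 0.149842
P(M+10) = 0.49310^5 = 0.029152
The M+4 peak is largest (0.316692); scaling to 100 gives 10.6 : 51.4 : 100.0 : 97.3 : 47.3 : 9.2.

10.6 : 51.4 : 100.0 : 97.3 : 47.3 : 9.2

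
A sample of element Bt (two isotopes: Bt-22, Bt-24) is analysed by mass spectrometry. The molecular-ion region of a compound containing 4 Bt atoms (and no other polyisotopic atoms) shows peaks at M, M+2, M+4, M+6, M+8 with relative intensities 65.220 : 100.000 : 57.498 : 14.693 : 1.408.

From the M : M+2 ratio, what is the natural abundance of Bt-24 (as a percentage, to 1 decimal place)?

Let p = fractional abundance of Bt-22. I(M+2)/I(M) = [C(4,1)·p^3·(1−p)] / p^4 = 4·(1−p)/p = 100.000/65.220 = 1.5333
(1−p)/p = 1.5333/4 = 0.3833  ⇒  p = 1/(1 + 0.3833) = 0.7229
Bt-22: 72.3%, Bt-24: 27.7%.

27.7%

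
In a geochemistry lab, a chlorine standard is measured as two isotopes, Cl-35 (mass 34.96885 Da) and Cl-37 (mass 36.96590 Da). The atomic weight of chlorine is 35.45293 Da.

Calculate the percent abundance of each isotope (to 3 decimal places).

Let x be the fractional abundance of Cl-35; then Cl-37 has abundance 1 − x.
34.96885·x + 36.96590·(1 − x) = 35.45293
(34.96885 − 36.96590)·x = 35.45293 − 36.96590
x = -1.51297 / -1.99705 = 0.75760 → 75.760% Cl-35, 24.240% Cl-37.

Cl-35: 75.760%, Cl-37: 24.240%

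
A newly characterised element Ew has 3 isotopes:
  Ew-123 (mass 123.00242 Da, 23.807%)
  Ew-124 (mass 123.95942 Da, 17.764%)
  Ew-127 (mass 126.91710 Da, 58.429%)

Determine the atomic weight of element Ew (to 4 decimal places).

Average mass = Σ (abundance × isotope mass) = 0.23807 × 123.00242 + 0.17764 × 123.95942 + 0.58429 × 126.91710
= 29.283186 + 22.020151 + 74.156392 = 125.459729 Da

125.4597 Da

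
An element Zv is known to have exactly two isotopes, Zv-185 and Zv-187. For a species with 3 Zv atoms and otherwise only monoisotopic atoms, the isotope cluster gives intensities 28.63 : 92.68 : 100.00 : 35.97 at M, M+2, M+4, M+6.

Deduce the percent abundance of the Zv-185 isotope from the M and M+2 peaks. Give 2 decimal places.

48.10%

Write p for the Zv-185 fraction. I(M+2)/I(M) = [C(3,1)·p^2·(1−p)] / p^3 = 3·(1−p)/p = 92.68/28.63 = 3.2372
(1−p)/p = 3.2372/3 = 1.0791  ⇒  p = 1/(1 + 1.0791) = 0.4810
Zv-185: 48.10%, Zv-187: 51.90%.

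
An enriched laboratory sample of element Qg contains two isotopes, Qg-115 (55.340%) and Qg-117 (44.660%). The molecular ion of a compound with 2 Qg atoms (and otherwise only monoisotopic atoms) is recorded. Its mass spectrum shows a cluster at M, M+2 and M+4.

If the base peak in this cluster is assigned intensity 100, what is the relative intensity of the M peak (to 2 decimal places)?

Binomial terms of (0.55340 + 0.44660)^2: M 0.3063, M+2 0.4943, M+4 0.1995 → M+2 is the base peak.
P(M+2) = C(2,1) × 0.55340^1 × 0.44660^1 = 2 × 0.5534 × 0.4466 = 0.494297 (base)
P(M) = C(2,0) × 0.55340^2 × 0.44660^0 = 1 × 0.30625156 × 1.0000 = 0.306252
Relative intensity = 0.306252 / 0.494297 × 100 = 61.96

61.96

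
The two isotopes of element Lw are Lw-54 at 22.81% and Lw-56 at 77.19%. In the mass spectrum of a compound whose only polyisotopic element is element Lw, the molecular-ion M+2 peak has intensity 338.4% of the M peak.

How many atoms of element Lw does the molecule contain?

For n independent Lw atoms, I(M+2)/I(M) = n · (abundance Lw-56) / (abundance Lw-54) = n · 0.7719/0.2281.
n = 3.384 × 0.2281/0.7719 = 1.00 ≈ 1

1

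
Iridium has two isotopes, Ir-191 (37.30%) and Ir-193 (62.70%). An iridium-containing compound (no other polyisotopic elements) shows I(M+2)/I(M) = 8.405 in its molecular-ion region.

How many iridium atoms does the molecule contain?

5

For n independent Ir atoms, I(M+2)/I(M) = n · (abundance Ir-193) / (abundance Ir-191) = n · 0.6270/0.3730.
n = 8.405 × 0.3730/0.6270 = 5.00 ≈ 5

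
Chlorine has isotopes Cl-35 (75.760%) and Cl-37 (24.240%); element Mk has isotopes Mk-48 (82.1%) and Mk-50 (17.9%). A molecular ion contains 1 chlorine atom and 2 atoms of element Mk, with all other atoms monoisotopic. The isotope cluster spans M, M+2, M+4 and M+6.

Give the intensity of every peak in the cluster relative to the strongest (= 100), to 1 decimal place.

Chlorine pattern (n=1): 0.7576 : 0.2424
Element Mk pattern (n=2): 0.674041 : 0.293918 : 0.032041
Convolve the two distributions (both contribute in 2-u steps):
  M: 0.7576×0.674041 = 0.510653
  M+2: 0.7576×0.293918 + 0.2424×0.674041 = 0.386060
  M+4: 0.7576×0.032041 + 0.2424×0.293918 = 0.095520
  M+6: 0.2424×0.032041 = 0.007767
Scale to base peak (0.510653) = 100: 100.0 : 75.6 : 18.7 : 1.5

100.0 : 75.6 : 18.7 : 1.5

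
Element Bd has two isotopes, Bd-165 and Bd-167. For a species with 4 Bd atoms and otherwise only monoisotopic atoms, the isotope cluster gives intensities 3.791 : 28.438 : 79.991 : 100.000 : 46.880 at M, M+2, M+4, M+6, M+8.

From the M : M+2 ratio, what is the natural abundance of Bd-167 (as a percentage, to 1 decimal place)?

If p is the fraction of Bd that is Bd-165, then I(M+2)/I(M) = [C(4,1)·p^3·(1−p)] / p^4 = 4·(1−p)/p = 28.438/3.791 = 7.5015
(1−p)/p = 7.5015/4 = 1.8754  ⇒  p = 1/(1 + 1.8754) = 0.3478
Bd-165: 34.8%, Bd-167: 65.2%.

65.2%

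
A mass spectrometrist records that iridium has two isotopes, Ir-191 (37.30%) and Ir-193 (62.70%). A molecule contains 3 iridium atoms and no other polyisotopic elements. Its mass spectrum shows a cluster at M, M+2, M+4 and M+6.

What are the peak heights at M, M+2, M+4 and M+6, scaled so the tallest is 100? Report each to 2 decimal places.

11.80 : 59.49 : 100.00 : 56.03

Each Ir atom is independently Ir-191 (p = 0.3730) or Ir-193 (q = 0.6270); the cluster is the binomial expansion (p + q)^3.
P(M) = 0.3730^3 = 0.051895
P(M+2) = 3 × 0.3730^2 × 0.6270^1 = 0.261702
P(M+4) = 3 × 0.3730^1 × 0.6270^2 = 0.439911
P(M+6) = 0.6270^3 = 0.246492
The M+4 peak is largest (0.439911); scaling to 100 gives 11.80 : 59.49 : 100.00 : 56.03.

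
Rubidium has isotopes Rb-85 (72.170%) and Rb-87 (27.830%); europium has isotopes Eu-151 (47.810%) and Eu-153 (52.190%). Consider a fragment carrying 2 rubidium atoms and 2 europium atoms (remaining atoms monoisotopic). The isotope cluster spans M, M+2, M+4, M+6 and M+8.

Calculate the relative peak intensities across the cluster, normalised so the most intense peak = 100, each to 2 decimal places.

Rubidium pattern (n=2): 0.52085089 : 0.40169822 : 0.07745089
Europium pattern (n=2): 0.22857961 : 0.49904078 : 0.27237961
Convolve the two distributions (both contribute in 2-u steps):
  M: 0.52085089×0.22857961 = 0.119056
  M+2: 0.52085089×0.49904078 + 0.40169822×0.22857961 = 0.351746
  M+4: 0.52085089×0.27237961 + 0.40169822×0.49904078 + 0.07745089×0.22857961 = 0.360037
  M+6: 0.40169822×0.27237961 + 0.07745089×0.49904078 = 0.148066
  M+8: 0.07745089×0.27237961 = 0.021096
Scale to base peak (0.360037) = 100: 33.07 : 97.70 : 100.00 : 41.13 : 5.86

33.07 : 97.70 : 100.00 : 41.13 : 5.86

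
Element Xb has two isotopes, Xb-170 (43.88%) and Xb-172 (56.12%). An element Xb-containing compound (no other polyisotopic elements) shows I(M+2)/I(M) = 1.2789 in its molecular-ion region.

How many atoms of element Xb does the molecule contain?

1

With n Xb atoms, P(M+2)/P(M) = C(n,1)·p^(n−1)q / p^n = n·q/p = n · 0.5612/0.4388.
n = 1.2789 × 0.4388/0.5612 = 1.00 ≈ 1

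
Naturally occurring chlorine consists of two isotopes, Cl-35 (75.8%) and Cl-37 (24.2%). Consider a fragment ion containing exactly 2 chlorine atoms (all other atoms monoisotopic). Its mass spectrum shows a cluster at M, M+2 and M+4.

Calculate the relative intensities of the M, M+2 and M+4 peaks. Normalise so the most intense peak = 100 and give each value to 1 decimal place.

The 2 Cl atoms are independent, so intensities follow the terms of (0.758 + 0.242)^2.
P(M) = 0.758^2 = 0.574564
P(M+2) = 2 × 0.758^1 × 0.242^1 = 0.366872
P(M+4) = 0.242^2 = 0.058564
The M peak is largest (0.574564); scaling to 100 gives 100.0 : 63.9 : 10.2.

100.0 : 63.9 : 10.2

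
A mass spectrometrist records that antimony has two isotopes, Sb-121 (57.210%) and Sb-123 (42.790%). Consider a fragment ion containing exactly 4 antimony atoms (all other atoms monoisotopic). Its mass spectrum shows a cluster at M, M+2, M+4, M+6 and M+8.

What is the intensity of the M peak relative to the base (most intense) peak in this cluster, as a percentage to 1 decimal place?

29.8%

Binomial terms of (0.57210 + 0.42790)^4: M 0.1071, M+2 0.3205, M+4 0.3596, M+6 0.1793, M+8 0.0335 → M+4 is the base peak.
P(M+4) = C(4,2) × 0.57210^2 × 0.42790^2 = 6 × 0.32729841 × 0.18309841 = 0.359567 (base)
P(M) = C(4,0) × 0.57210^4 × 0.42790^0 = 1 × 0.10712425 × 1.0000 = 0.107124
Relative intensity = 0.107124 / 0.359567 × 100 = 29.8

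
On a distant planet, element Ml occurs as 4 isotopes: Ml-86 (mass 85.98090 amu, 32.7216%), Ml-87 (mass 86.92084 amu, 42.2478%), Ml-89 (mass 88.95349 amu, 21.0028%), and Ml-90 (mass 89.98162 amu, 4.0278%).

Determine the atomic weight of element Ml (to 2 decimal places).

87.16 amu

Average mass = Σ (abundance × isotope mass) = 0.327216 × 85.98090 + 0.422478 × 86.92084 + 0.210028 × 88.95349 + 0.040278 × 89.98162
= 28.134326 + 36.722143 + 18.682724 + 3.624280 = 87.163473 amu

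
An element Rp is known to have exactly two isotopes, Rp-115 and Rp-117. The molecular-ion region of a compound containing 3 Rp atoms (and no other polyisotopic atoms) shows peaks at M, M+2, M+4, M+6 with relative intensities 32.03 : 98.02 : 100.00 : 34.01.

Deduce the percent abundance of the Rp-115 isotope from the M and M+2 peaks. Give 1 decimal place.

If p is the fraction of Rp that is Rp-115, then I(M+2)/I(M) = [C(3,1)·p^2·(1−p)] / p^3 = 3·(1−p)/p = 98.02/32.03 = 3.0603
(1−p)/p = 3.0603/3 = 1.0201  ⇒  p = 1/(1 + 1.0201) = 0.4950
Rp-115: 49.5%, Rp-117: 50.5%.

49.5%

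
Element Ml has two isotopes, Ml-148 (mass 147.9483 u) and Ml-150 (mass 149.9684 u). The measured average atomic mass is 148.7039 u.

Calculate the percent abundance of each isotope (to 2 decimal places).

Ml-148: 62.60%, Ml-150: 37.40%

With x = fraction of Ml-148 (so Ml-150 is 1 − x):
147.9483·x + 149.9684·(1 − x) = 148.7039
(147.9483 − 149.9684)·x = 148.7039 − 149.9684
x = -1.2645 / -2.0201 = 0.62596 → 62.60% Ml-148, 37.40% Ml-150.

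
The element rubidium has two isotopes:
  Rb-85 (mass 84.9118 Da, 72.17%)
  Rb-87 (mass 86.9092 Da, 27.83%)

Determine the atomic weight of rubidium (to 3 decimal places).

Weight each isotope mass by its fractional abundance: 0.7217 × 84.9118 + 0.2783 × 86.9092
= 61.28085 + 24.18683 = 85.46768 Da

85.468 Da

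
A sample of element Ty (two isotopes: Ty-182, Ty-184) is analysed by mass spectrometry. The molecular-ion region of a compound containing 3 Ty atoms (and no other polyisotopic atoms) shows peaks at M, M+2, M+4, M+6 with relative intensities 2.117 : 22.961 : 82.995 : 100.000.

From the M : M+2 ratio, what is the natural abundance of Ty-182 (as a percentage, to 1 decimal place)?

21.7%

If p is the fraction of Ty that is Ty-182, then I(M+2)/I(M) = [C(3,1)·p^2·(1−p)] / p^3 = 3·(1−p)/p = 22.961/2.117 = 10.8460
(1−p)/p = 10.8460/3 = 3.6153  ⇒  p = 1/(1 + 3.6153) = 0.2167
Ty-182: 21.7%, Ty-184: 78.3%.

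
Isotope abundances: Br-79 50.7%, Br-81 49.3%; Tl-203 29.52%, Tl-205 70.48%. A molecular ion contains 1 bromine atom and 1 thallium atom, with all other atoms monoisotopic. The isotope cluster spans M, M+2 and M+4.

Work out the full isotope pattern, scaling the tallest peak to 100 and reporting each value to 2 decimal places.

29.76 : 100.00 : 69.10

Bromine pattern (n=1): 0.5070 : 0.4930
Thallium pattern (n=1): 0.2952 : 0.7048
Convolve the two distributions (both contribute in 2-u steps):
  M: 0.5070×0.2952 = 0.149666
  M+2: 0.5070×0.7048 + 0.4930×0.2952 = 0.502867
  M+4: 0.4930×0.7048 = 0.347466
Scale to base peak (0.502867) = 100: 29.76 : 100.00 : 69.10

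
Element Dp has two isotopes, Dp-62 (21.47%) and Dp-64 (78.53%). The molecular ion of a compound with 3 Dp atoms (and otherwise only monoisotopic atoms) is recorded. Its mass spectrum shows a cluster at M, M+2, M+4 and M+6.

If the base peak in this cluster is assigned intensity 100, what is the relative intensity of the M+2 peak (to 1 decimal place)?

22.4

(0.2147 + 0.7853)^3 gives M 0.0099, M+2 0.1086, M+4 0.3972, M+6 0.4843; the largest is M+6.
P(M+6) = C(3,3) × 0.2147^0 × 0.7853^3 = 1 × 1.0000 × 0.48429144 = 0.484291 (base)
P(M+2) = C(3,1) × 0.2147^2 × 0.7853^1 = 3 × 0.04609609 × 0.7853 = 0.108598
Relative intensity = 0.108598 / 0.484291 × 100 = 22.4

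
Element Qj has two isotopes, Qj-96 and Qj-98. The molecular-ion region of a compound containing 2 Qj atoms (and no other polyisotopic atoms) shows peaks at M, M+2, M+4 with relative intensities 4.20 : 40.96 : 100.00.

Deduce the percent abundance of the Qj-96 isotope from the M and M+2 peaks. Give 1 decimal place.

17.0%

Let p = fractional abundance of Qj-96. I(M+2)/I(M) = [C(2,1)·p^1·(1−p)] / p^2 = 2·(1−p)/p = 40.96/4.20 = 9.7524
(1−p)/p = 9.7524/2 = 4.8762  ⇒  p = 1/(1 + 4.8762) = 0.1702
Qj-96: 17.0%, Qj-98: 83.0%.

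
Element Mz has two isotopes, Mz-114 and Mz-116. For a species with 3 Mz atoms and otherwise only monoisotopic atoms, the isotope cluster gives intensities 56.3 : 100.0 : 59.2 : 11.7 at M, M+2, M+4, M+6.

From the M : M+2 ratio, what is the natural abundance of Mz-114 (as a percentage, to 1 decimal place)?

62.8%

Let p = fractional abundance of Mz-114. I(M+2)/I(M) = [C(3,1)·p^2·(1−p)] / p^3 = 3·(1−p)/p = 100.0/56.3 = 1.7762
(1−p)/p = 1.7762/3 = 0.5921  ⇒  p = 1/(1 + 0.5921) = 0.6281
Mz-114: 62.8%, Mz-116: 37.2%.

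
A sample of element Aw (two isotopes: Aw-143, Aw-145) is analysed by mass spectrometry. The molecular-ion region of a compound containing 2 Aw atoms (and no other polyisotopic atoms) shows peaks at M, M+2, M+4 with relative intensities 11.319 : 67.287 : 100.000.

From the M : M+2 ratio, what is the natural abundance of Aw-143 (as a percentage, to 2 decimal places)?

Write p for the Aw-143 fraction. I(M+2)/I(M) = [C(2,1)·p^1·(1−p)] / p^2 = 2·(1−p)/p = 67.287/11.319 = 5.9446
(1−p)/p = 5.9446/2 = 2.9723  ⇒  p = 1/(1 + 2.9723) = 0.2517
Aw-143: 25.17%, Aw-145: 74.83%.

25.17%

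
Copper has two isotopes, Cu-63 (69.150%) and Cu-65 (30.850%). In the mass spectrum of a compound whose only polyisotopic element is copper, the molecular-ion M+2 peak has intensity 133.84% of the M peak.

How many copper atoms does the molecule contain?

3

For n independent Cu atoms, I(M+2)/I(M) = n · (abundance Cu-65) / (abundance Cu-63) = n · 0.30850/0.69150.
n = 1.3384 × 0.69150/0.30850 = 3.00 ≈ 3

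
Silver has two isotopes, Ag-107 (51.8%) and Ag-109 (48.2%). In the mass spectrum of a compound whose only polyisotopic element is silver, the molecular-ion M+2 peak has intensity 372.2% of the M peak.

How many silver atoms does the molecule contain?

4

With n Ag atoms, P(M+2)/P(M) = C(n,1)·p^(n−1)q / p^n = n·q/p = n · 0.482/0.518.
n = 3.722 × 0.518/0.482 = 4.00 ≈ 4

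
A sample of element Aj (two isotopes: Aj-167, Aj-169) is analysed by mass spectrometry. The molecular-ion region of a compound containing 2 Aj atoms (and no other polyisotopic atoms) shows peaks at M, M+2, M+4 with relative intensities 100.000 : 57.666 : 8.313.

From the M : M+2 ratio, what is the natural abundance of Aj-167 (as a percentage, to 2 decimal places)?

77.62%

Write p for the Aj-167 fraction. I(M+2)/I(M) = [C(2,1)·p^1·(1−p)] / p^2 = 2·(1−p)/p = 57.666/100.000 = 0.5767
(1−p)/p = 0.5767/2 = 0.2883  ⇒  p = 1/(1 + 0.2883) = 0.7762
Aj-167: 77.62%, Aj-169: 22.38%.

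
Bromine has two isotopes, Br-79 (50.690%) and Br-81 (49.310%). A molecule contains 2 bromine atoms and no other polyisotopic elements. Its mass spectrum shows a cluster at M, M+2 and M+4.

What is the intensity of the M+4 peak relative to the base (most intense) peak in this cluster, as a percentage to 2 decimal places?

48.64%

(0.50690 + 0.49310)^2 gives M 0.2569, M+2 0.4999, M+4 0.2431; the largest is M+2.
P(M+2) = C(2,1) × 0.50690^1 × 0.49310^1 = 2 × 0.5069 × 0.4931 = 0.499905 (base)
P(M+4) = C(2,2) × 0.50690^0 × 0.49310^2 = 1 × 1.0000 × 0.24314761 = 0.243148
Relative intensity = 0.243148 / 0.499905 × 100 = 48.64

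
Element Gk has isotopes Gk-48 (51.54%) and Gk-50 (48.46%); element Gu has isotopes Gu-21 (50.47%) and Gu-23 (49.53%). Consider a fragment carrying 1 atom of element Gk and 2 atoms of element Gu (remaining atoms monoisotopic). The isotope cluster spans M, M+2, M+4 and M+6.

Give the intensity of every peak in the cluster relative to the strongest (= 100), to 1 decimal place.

Element Gk pattern (n=1): 0.5154 : 0.4846
Element Gu pattern (n=2): 0.25472209 : 0.49995582 : 0.24532209
Convolve the two distributions (both contribute in 2-u steps):
  M: 0.5154×0.25472209 = 0.131284
  M+2: 0.5154×0.49995582 + 0.4846×0.25472209 = 0.381116
  M+4: 0.5154×0.24532209 + 0.4846×0.49995582 = 0.368718
  M+6: 0.4846×0.24532209 = 0.118883
Scale to base peak (0.381116) = 100: 34.4 : 100.0 : 96.7 : 31.2

34.4 : 100.0 : 96.7 : 31.2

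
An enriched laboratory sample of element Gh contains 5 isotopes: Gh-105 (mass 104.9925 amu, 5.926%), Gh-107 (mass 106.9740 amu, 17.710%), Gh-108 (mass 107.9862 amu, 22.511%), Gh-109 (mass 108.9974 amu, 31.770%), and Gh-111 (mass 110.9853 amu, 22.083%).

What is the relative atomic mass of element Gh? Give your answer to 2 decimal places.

Average mass = Σ (abundance × isotope mass) = 0.05926 × 104.9925 + 0.17710 × 106.9740 + 0.22511 × 107.9862 + 0.31770 × 108.9974 + 0.22083 × 110.9853
= 6.22186 + 18.94510 + 24.30877 + 34.62847 + 24.50888 = 108.61308 amu

108.61 amu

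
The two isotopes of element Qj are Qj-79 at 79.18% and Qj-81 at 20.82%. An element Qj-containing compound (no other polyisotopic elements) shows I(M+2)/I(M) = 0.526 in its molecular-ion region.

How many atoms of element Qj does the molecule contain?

2

The M+2/M ratio from n Qj atoms is n · q/p = n · 0.2082/0.7918.
n = 0.526 × 0.7918/0.2082 = 2.00 ≈ 2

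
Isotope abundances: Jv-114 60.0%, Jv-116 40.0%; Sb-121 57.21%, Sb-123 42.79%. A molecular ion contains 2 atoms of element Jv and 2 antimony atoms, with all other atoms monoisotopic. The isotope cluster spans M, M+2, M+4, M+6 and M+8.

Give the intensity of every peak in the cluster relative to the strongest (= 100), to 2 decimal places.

Element Jv pattern (n=2): 0.3600 : 0.4800 : 0.1600
Antimony pattern (n=2): 0.32729841 : 0.48960318 : 0.18309841
Convolve the two distributions (both contribute in 2-u steps):
  M: 0.3600×0.32729841 = 0.117827
  M+2: 0.3600×0.48960318 + 0.4800×0.32729841 = 0.333360
  M+4: 0.3600×0.18309841 + 0.4800×0.48960318 + 0.1600×0.32729841 = 0.353293
  M+6: 0.4800×0.18309841 + 0.1600×0.48960318 = 0.166224
  M+8: 0.1600×0.18309841 = 0.029296
Scale to base peak (0.353293) = 100: 33.35 : 94.36 : 100.00 : 47.05 : 8.29

33.35 : 94.36 : 100.00 : 47.05 : 8.29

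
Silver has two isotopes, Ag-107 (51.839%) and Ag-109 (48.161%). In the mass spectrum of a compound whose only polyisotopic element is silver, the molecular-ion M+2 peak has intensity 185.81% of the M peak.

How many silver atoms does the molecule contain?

With n Ag atoms, P(M+2)/P(M) = C(n,1)·p^(n−1)q / p^n = n·q/p = n · 0.48161/0.51839.
n = 1.8581 × 0.51839/0.48161 = 2.00 ≈ 2

2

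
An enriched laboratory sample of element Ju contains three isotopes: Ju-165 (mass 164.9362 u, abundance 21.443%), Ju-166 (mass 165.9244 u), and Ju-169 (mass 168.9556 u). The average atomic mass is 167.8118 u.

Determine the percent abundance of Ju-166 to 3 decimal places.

The remaining 78.557% is split between Ju-166 (fraction x) and Ju-169 (fraction 0.78557 − x).
Substituting: 165.9244x + 168.9556(0.78557 − x) = 132.444530634
(165.9244 − 168.9556)x = -0.281920058  ⇒  x = 0.09301, y = 0.69256
Ju-166: 9.301%, Ju-169: 69.256%.

9.301%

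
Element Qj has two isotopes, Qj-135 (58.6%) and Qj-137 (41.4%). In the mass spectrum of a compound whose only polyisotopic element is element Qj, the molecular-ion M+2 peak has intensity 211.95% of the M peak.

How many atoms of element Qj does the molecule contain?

3

The M+2/M ratio from n Qj atoms is n · q/p = n · 0.414/0.586.
n = 2.1195 × 0.586/0.414 = 3.00 ≈ 3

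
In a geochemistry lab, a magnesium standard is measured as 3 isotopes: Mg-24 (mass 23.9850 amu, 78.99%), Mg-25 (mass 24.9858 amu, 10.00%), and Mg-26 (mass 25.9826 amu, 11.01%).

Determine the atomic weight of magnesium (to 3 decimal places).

The abundance-weighted mean is 0.7899 × 23.9850 + 0.1000 × 24.9858 + 0.1101 × 25.9826
= 18.94575 + 2.49858 + 2.86068 = 24.30501 amu

24.305 amu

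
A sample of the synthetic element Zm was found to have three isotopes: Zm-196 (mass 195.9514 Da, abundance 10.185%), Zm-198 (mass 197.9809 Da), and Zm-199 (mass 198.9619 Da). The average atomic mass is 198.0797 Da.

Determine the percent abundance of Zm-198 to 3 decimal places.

58.673%

Let x and y be the fractions of Zm-198 and Zm-199. Then x + y = 1 − 0.10185 = 0.89815 and 197.9809x + 198.9619y = 198.0797 − 0.10185×195.9514 = 178.12204991.
Substituting: 197.9809x + 198.9619(0.89815 − x) = 178.12204991
(197.9809 − 198.9619)x = -0.575580575  ⇒  x = 0.58673, y = 0.31142
Zm-198: 58.673%, Zm-199: 31.142%.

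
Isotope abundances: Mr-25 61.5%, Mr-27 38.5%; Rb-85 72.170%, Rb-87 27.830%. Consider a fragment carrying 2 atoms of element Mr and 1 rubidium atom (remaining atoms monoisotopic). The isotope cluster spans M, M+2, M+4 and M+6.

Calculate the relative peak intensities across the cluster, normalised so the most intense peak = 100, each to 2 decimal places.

Element Mr pattern (n=2): 0.378225 : 0.47355 : 0.148225
Rubidium pattern (n=1): 0.7217 : 0.2783
Convolve the two distributions (both contribute in 2-u steps):
  M: 0.378225×0.7217 = 0.272965
  M+2: 0.378225×0.2783 + 0.47355×0.7217 = 0.447021
  M+4: 0.47355×0.2783 + 0.148225×0.7217 = 0.238763
  M+6: 0.148225×0.2783 = 0.041251
Scale to base peak (0.447021) = 100: 61.06 : 100.00 : 53.41 : 9.23

61.06 : 100.00 : 53.41 : 9.23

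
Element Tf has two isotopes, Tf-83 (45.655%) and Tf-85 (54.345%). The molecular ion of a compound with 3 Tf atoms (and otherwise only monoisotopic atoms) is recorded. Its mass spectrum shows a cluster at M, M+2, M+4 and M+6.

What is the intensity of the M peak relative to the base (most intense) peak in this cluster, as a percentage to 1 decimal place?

23.5%

Term probabilities: M 0.0952, M+2 0.3398, M+4 0.4045, M+6 0.1605. Base peak = M+4.
P(M+4) = C(3,2) × 0.45655^1 × 0.54345^2 = 3 × 0.45655 × 0.2953379 = 0.404510 (base)
P(M) = C(3,0) × 0.45655^3 × 0.54345^0 = 1 × 0.09516232 × 1.0000 = 0.095162
Relative intensity = 0.095162 / 0.404510 × 100 = 23.5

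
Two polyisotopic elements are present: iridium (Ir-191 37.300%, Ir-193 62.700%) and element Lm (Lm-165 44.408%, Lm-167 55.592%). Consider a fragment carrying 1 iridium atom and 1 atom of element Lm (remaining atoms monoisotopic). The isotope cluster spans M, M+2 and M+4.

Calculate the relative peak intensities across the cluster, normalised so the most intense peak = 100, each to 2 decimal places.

34.10 : 100.00 : 71.75

Iridium pattern (n=1): 0.3730 : 0.6270
Element Lm pattern (n=1): 0.44408 : 0.55592
Convolve the two distributions (both contribute in 2-u steps):
  M: 0.3730×0.44408 = 0.165642
  M+2: 0.3730×0.55592 + 0.6270×0.44408 = 0.485796
  M+4: 0.6270×0.55592 = 0.348562
Scale to base peak (0.485796) = 100: 34.10 : 100.00 : 71.75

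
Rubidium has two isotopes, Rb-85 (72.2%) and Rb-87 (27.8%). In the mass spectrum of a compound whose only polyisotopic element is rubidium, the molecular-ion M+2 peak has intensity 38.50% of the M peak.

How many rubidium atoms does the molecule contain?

For n independent Rb atoms, I(M+2)/I(M) = n · (abundance Rb-87) / (abundance Rb-85) = n · 0.278/0.722.
n = 0.3850 × 0.722/0.278 = 1.00 ≈ 1

1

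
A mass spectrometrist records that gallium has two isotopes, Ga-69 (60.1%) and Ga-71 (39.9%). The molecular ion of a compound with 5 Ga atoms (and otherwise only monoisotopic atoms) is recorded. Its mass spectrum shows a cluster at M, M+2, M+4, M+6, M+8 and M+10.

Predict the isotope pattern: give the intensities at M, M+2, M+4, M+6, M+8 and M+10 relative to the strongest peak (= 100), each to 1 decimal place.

The 5 Ga atoms are independent, so intensities follow the terms of (0.601 + 0.399)^5.
P(M) = 0.601^5 = 0.078410
P(M+2) = 5 × 0.601^4 × 0.399^1 = 0.260280
P(M+4) = 10 × 0.601^3 × 0.399^2 = 0.345596
P(M+6) = 10 × 0.601^2 × 0.399^3 = 0.229439
P(M+8) = 5 × 0.601^1 × 0.399^4 = 0.076162
P(M+10) = 0.399^5 = 0.010113
The M+4 peak is largest (0.345596); scaling to 100 gives 22.7 : 75.3 : 100.0 : 66.4 : 22.0 : 2.9.

22.7 : 75.3 : 100.0 : 66.4 : 22.0 : 2.9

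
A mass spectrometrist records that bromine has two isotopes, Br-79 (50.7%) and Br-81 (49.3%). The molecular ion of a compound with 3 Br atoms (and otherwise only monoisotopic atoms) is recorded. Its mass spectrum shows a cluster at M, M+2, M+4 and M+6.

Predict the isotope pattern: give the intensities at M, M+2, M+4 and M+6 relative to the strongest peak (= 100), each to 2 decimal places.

34.28 : 100.00 : 97.24 : 31.52

Each Br atom is independently Br-79 (p = 0.507) or Br-81 (q = 0.493); the cluster is the binomial expansion (p + q)^3.
P(M) = 0.507^3 = 0.130324
P(M+2) = 3 × 0.507^2 × 0.493^1 = 0.380175
P(M+4) = 3 × 0.507^1 × 0.493^2 = 0.369678
P(M+6) = 0.493^3 = 0.119823
The M+2 peak is largest (0.380175); scaling to 100 gives 34.28 : 100.00 : 97.24 : 31.52.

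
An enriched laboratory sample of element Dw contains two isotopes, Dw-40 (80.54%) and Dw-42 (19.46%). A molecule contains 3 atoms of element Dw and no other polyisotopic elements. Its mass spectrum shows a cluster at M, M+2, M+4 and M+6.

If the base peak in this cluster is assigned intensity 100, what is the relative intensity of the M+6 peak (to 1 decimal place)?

1.4

Binomial terms of (0.8054 + 0.1946)^3: M 0.5224, M+2 0.3787, M+4 0.0915, M+6 0.0074 → M is the base peak.
P(M) = C(3,0) × 0.8054^3 × 0.1946^0 = 1 × 0.52243814 × 1.0000 = 0.522438 (base)
P(M+6) = C(3,3) × 0.8054^0 × 0.1946^3 = 1 × 1.0000 × 0.00736934 = 0.007369
Relative intensity = 0.007369 / 0.522438 × 100 = 1.4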